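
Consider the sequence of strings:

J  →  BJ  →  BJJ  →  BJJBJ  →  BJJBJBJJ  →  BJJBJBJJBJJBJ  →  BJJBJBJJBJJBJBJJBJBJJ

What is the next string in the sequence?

From term 3 onward, concatenate the last term with the second-to-last: BJ·J = BJJ, BJJ·BJ = BJJBJ, …
Continuing: BJJBJBJJBJJBJBJJBJBJJ · BJJBJBJJBJJBJ gives term 8.

BJJBJBJJBJJBJBJJBJBJJBJJBJBJJBJJBJ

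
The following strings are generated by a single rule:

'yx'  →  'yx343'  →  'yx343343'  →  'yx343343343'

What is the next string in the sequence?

Each term is the previous one with 343 appended.
Applying this once more to yx343343343:

yx343343343343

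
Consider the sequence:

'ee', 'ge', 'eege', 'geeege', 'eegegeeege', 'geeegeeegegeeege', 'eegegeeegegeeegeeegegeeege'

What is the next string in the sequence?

geeegeeegegeeegeeegegeeegegeeegeeegegeeege

From term 3 onward, concatenate the second-to-last term with the last: ee·ge = eege, ge·eege = geeege, …
So term 8 is geeegeeegegeeege·eegegeeegegeeegeeegegeeege.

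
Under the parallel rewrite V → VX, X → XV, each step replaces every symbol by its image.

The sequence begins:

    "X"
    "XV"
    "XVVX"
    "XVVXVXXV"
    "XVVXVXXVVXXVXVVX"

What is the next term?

Rewriting the 16 symbols of XVVXVXXVVXXVXVVX one by one yields XV VX VX XV VX XV XV VX VX XV XV VX XV VX VX XV; concatenated:

XVVXVXXVVXXVXVVXVXXVXVVXXVVXVXXV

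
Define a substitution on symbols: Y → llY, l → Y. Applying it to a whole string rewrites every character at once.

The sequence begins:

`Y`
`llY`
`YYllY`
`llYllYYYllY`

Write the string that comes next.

Rewriting each symbol of llYllYYYllY: l→Y, l→Y, Y→llY, l→Y, l→Y, Y→llY, Y→llY, Y→llY, l→Y, l→Y, Y→llY, which concatenates to Y Y llY Y Y llY llY llY Y Y llY.

YYllYYYllYllYllYYYllY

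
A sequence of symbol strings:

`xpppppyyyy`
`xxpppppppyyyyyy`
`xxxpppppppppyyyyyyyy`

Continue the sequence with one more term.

xxxxpppppppppppyyyyyyyyyy

Term n consists of n-1 x's, followed by 2n+1 p's, followed by 2n y's, where the shown terms are n = 2, 3, 4.
At n = 5 the blocks have lengths 4, 11, 10.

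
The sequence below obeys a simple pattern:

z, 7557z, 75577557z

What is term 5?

7557755775577557z

The strings grow by a fixed prefix 7557 each time.
From 75577557z, 2 further steps: 75577557z → 755775577557z → (answer).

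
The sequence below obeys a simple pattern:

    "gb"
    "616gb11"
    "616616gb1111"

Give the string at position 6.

616616616616616gb1111111111

s(k+1) = 616·s(k)·11, so each term gains 616 as a prefix and 11 as a suffix.
From 616616gb1111, 3 further steps: 616616gb1111 → 616616616gb111111 → 616616616616gb11111111 → (answer).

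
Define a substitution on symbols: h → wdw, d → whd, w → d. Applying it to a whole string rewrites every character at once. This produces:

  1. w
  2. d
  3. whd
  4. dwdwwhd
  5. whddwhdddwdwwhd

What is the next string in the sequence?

Rewriting the 15 symbols of whddwhdddwdwwhd one by one yields d wdw whd whd d wdw whd whd whd d whd d d wdw whd; concatenated:

dwdwwhdwhddwdwwhdwhdwhddwhdddwdwwhd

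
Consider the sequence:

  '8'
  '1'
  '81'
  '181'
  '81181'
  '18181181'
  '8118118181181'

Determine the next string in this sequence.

181811818118118181181

This is a Fibonacci-style word recurrence s(k) = s(k−2)·s(k−1): e.g. 8·1 = 81.
The next term joins 18181181 and 8118118181181.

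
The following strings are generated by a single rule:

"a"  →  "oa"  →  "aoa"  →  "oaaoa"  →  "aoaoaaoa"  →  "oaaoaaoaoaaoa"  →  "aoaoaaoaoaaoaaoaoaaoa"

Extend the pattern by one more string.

oaaoaaoaoaaoaaoaoaaoaoaaoaaoaoaaoa

This is a Fibonacci-style word recurrence s(k) = s(k−2)·s(k−1): e.g. a·oa = aoa.
So term 8 is oaaoaaoaoaaoa·aoaoaaoaoaaoaaoaoaaoa.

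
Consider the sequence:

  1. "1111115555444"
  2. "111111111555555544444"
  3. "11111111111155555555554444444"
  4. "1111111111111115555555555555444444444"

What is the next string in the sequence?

111111111111111111555555555555555544444444444

Each string has the form 1^{3n} 5^{3n-2} 4^{2n-1}, where the shown terms are n = 2, 3, 4, 5.
Setting n = 6 gives 18, 16, 11 characters in each block.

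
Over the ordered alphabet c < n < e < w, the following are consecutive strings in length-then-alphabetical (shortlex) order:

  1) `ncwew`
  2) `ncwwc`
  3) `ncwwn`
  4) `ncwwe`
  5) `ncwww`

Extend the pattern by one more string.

nnccc

Treat ncwww as a base-4 numeral over the given alphabet and add one, carrying through any trailing w's.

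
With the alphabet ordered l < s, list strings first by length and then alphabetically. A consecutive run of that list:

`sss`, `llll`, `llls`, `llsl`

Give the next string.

llss

Find the rightmost character of llsl below s, bump it to the next letter, and reset everything to its right to l.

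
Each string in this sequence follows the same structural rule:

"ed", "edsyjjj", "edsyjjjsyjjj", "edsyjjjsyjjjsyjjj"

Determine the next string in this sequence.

The strings grow by a fixed suffix syjjj each time.
Applying this once more to edsyjjjsyjjjsyjjj:

edsyjjjsyjjjsyjjjsyjjj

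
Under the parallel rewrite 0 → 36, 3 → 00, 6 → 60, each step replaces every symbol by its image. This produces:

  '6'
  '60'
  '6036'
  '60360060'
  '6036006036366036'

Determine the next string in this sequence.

60360060363660360060006060360060

Replace each of the 16 characters of 6036006036366036 in place — 60 36 00 60 36 36 60 36 00 60 00 60 60 36 00 60 — and concatenate.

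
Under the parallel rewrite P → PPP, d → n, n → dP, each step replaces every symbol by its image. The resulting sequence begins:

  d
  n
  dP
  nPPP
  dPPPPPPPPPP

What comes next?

nPPPPPPPPPPPPPPPPPPPPPPPPPPPPPP

Rewriting each symbol of dPPPPPPPPPP: d→n, P→PPP, P→PPP, P→PPP, P→PPP, P→PPP, P→PPP, P→PPP, P→PPP, P→PPP, P→PPP, which concatenates to n PPP PPP PPP PPP PPP PPP PPP PPP PPP PPP.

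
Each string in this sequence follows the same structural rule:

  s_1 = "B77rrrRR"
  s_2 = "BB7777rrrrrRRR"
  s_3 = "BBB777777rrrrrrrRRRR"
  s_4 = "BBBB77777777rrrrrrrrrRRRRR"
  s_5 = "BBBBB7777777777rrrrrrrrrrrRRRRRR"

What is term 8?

Reading off run lengths: B runs 1, 2, 3, 4, 5; 7 runs 2, 4, 6, 8, 10; r runs 3, 5, 7, 9, 11; R runs 2, 3, 4, 5, 6 — each is linear in n (n = 1, 2, …).
For term 8, n = 8, so the run lengths are 8, 16, 17, 9.

BBBBBBBB7777777777777777rrrrrrrrrrrrrrrrrRRRRRRRRR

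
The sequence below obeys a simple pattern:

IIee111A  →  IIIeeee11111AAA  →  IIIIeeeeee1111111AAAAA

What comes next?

IIIIIeeeeeeee111111111AAAAAAA

Term n consists of n+1 I's, followed by 2n e's, followed by 2n+1 1's, followed by 2n-1 A's (n = 1, 2, …).
For the next term, n = 4, so the run lengths are 5, 8, 9, 7.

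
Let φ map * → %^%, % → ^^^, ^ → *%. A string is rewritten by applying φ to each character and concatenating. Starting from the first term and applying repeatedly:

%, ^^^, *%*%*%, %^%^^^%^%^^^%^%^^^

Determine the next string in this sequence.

Rewriting the 18 symbols of %^%^^^%^%^^^%^%^^^ one by one yields ^^^ *% ^^^ *% *% *% ^^^ *% ^^^ *% *% *% ^^^ *% ^^^ *% *% *%; concatenated:

^^^*%^^^*%*%*%^^^*%^^^*%*%*%^^^*%^^^*%*%*%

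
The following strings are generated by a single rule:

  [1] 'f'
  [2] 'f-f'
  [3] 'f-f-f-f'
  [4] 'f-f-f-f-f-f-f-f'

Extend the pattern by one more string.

f-f-f-f-f-f-f-f-f-f-f-f-f-f-f-f

Every step duplicates the string with '-' between the halves.
So the next term is two copies of f-f-f-f-f-f-f-f with '-' between the halves.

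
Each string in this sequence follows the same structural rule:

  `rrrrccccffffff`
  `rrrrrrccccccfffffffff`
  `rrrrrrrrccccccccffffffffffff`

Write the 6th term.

Reading off run lengths: r runs 4, 6, 8; c runs 4, 6, 8; f runs 6, 9, 12 — each is linear in n, where the shown terms are n = 2, 3, 4.
For term 6, n = 7, so the run lengths are 14, 14, 21.

rrrrrrrrrrrrrrccccccccccccccfffffffffffffffffffff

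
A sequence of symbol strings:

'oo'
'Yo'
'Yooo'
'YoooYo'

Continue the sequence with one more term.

Each term (from the third on) is the previous term followed by the one before it: term 3 = Yo·oo = Yooo.
The next term joins YoooYo and Yooo.

YoooYoYooo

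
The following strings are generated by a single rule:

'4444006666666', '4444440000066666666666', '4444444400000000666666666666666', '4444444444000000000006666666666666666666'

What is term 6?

4444444444444400000000000000000666666666666666666666666666

Reading off run lengths: 4 runs 4, 6, 8, 10; 0 runs 2, 5, 8, 11; 6 runs 7, 11, 15, 19 — each is linear in n (n = 1, 2, …).
Setting n = 6 gives 14, 17, 27 characters in each block.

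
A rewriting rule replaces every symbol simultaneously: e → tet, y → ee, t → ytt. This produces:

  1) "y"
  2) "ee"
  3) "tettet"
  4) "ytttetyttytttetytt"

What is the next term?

Rewriting the 18 symbols of ytttetyttytttetytt one by one yields ee ytt ytt ytt tet ytt ee ytt ytt ee ytt ytt ytt tet ytt ee ytt ytt; concatenated:

eeyttyttytttetytteeyttytteeyttyttytttetytteeyttytt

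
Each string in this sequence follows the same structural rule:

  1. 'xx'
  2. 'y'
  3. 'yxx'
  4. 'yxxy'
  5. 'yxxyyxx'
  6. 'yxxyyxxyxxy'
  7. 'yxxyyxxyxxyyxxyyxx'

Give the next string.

Each term (from the third on) is the previous term followed by the one before it: term 3 = y·xx = yxx.
The next term joins yxxyyxxyxxyyxxyyxx and yxxyyxxyxxy.

yxxyyxxyxxyyxxyyxxyxxyyxxyxxy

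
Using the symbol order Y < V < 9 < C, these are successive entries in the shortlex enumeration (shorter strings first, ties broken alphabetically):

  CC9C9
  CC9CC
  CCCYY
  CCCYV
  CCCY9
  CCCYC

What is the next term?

CCCVY

Find the rightmost character of CCCYC below C, bump it to the next letter, and reset everything to its right to Y.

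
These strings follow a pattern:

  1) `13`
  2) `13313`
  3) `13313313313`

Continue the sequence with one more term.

13313313313313313313313

Every step duplicates the string with '3' between the halves.
So the next term is two copies of 13313313313 with '3' between the halves.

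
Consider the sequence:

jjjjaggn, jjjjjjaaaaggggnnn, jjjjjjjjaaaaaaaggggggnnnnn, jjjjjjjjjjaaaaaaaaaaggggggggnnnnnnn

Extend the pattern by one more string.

jjjjjjjjjjjjaaaaaaaaaaaaaggggggggggnnnnnnnnn

Each string has the form j^{2n+2} a^{3n-2} g^{2n} n^{2n-1} (n = 1, 2, …).
At n = 5 the blocks have lengths 12, 13, 10, 9.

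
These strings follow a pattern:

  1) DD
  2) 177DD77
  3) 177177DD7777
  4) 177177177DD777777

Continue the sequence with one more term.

177177177177DD77777777

s(k+1) = 177·s(k)·77, so each term gains 177 as a prefix and 77 as a suffix.
One more step from 177177177DD777777 gives the answer.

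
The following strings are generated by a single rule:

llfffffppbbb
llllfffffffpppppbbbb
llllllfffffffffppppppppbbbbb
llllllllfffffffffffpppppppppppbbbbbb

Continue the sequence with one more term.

Each string has the form l^{2n} f^{2n+3} p^{3n-1} b^{n+2} (n = 1, 2, …).
At n = 5 the blocks have lengths 10, 13, 14, 7.

llllllllllfffffffffffffppppppppppppppbbbbbbb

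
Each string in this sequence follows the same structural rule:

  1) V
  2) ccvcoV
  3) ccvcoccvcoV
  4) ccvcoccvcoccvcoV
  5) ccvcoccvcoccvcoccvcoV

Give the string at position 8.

Each term is the previous one with ccvco prepended.
From ccvcoccvcoccvcoccvcoV, 3 further steps: ccvcoccvcoccvcoccvcoV → ccvcoccvcoccvcoccvcoccvcoV → ccvcoccvcoccvcoccvcoccvcoccvcoV → (answer).

ccvcoccvcoccvcoccvcoccvcoccvcoccvcoV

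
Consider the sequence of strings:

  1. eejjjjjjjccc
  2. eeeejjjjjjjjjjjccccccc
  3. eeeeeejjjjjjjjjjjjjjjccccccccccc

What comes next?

Reading off run lengths: e runs 2, 4, 6; j runs 7, 11, 15; c runs 3, 7, 11 — each is linear in n (n = 1, 2, …).
For the next term, n = 4, so the run lengths are 8, 19, 15.

eeeeeeeejjjjjjjjjjjjjjjjjjjccccccccccccccc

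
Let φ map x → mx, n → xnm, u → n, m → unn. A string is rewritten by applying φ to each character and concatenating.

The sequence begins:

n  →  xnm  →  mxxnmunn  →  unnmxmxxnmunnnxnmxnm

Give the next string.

φ(unnmxmxxnmunnnxnmxnm) expands symbol-by-symbol to n xnm xnm unn mx unn mx mx xnm unn n xnm xnm xnm mx xnm unn mx xnm unn; joining the 20 pieces gives the next term.

nxnmxnmunnmxunnmxmxxnmunnnxnmxnmxnmmxxnmunnmxxnmunn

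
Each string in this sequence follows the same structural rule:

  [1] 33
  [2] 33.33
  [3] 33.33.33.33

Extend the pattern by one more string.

33.33.33.33.33.33.33.33

s(k+1) = s(k)·.·s(k) — each term doubles the last with '.' between the halves.
One more doubling of 33.33.33.33 gives the answer.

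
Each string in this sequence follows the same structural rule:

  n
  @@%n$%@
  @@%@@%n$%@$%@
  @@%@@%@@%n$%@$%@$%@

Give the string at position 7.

s(k+1) = @@%·s(k)·$%@, so each term gains @@% as a prefix and $%@ as a suffix.
From @@%@@%@@%n$%@$%@$%@, 3 further steps: @@%@@%@@%n$%@$%@$%@ → @@%@@%@@%@@%n$%@$%@$%@$%@ → @@%@@%@@%@@%@@%n$%@$%@$%@$%@$%@ → (answer).

@@%@@%@@%@@%@@%@@%n$%@$%@$%@$%@$%@$%@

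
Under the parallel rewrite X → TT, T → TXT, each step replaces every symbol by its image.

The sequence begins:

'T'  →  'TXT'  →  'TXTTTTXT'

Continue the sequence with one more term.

TXTTTTXTTXTTXTTXTTTTXT

Expanding TXTTTTXT: T→TXT, X→TT, T→TXT, T→TXT, T→TXT, T→TXT, X→TT, T→TXT. Concatenated: TXT TT TXT TXT TXT TXT TT TXT.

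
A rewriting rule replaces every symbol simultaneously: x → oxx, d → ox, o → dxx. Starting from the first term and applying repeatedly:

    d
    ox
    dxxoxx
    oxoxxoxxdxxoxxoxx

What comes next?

dxxoxxdxxoxxoxxdxxoxxoxxoxoxxoxxdxxoxxoxxdxxoxxoxx

φ(oxoxxoxxdxxoxxoxx) expands symbol-by-symbol to dxx oxx dxx oxx oxx dxx oxx oxx ox oxx oxx dxx oxx oxx dxx oxx oxx; joining the 17 pieces gives the next term.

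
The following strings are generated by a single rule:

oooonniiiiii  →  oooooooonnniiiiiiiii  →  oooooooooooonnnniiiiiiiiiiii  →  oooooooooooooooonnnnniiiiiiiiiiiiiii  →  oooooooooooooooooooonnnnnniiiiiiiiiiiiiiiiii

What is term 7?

oooooooooooooooooooooooooooonnnnnnnniiiiiiiiiiiiiiiiiiiiiiii

Each string has the form o^{4n} n^{n+1} i^{3n+3} (n = 1, 2, …).
Setting n = 7 gives 28, 8, 24 characters in each block.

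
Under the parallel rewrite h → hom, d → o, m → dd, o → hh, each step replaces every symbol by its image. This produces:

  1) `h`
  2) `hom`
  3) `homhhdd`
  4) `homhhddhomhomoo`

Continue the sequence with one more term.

homhhddhomhomoohomhhddhomhhddhhhh

Replace each of the 15 characters of homhhddhomhomoo in place — hom hh dd hom hom o o hom hh dd hom hh dd hh hh — and concatenate.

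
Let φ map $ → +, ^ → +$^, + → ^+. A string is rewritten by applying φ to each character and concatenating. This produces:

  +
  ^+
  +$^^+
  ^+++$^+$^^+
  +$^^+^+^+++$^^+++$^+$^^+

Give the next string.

^+++$^+$^^++$^^++$^^+^+^+++$^+$^^+^+^+++$^^+++$^+$^^+

φ(+$^^+^+^+++$^^+++$^+$^^+) expands symbol-by-symbol to ^+ + +$^ +$^ ^+ +$^ ^+ +$^ ^+ ^+ ^+ + +$^ +$^ ^+ ^+ ^+ + +$^ ^+ + +$^ +$^ ^+; joining the 24 pieces gives the next term.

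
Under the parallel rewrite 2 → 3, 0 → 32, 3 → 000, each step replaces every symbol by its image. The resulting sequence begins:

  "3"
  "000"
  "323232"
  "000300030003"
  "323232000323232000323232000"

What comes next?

Replace each of the 27 characters of 323232000323232000323232000 in place — 000 3 000 3 000 3 32 32 32 000 3 000 3 000 3 32 32 32 000 3 000 3 000 3 32 32 32 — and concatenate.

000300030003323232000300030003323232000300030003323232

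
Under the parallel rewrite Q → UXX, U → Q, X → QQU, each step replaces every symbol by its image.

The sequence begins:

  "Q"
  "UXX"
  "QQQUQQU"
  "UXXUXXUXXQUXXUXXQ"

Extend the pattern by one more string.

Applying the rule to each of the 17 symbols of UXXUXXUXXQUXXUXXQ gives the pieces Q QQU QQU Q QQU QQU Q QQU QQU UXX Q QQU QQU Q QQU QQU UXX, which concatenate to the answer.

QQQUQQUQQQUQQUQQQUQQUUXXQQQUQQUQQQUQQUUXX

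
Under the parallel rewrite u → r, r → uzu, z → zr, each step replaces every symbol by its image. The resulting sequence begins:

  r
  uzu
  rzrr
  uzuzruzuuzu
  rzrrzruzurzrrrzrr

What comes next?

uzuzruzuuzuzruzurzrruzuzruzuuzuuzuzruzuuzu

Replace each of the 17 characters of rzrrzruzurzrrrzrr in place — uzu zr uzu uzu zr uzu r zr r uzu zr uzu uzu uzu zr uzu uzu — and concatenate.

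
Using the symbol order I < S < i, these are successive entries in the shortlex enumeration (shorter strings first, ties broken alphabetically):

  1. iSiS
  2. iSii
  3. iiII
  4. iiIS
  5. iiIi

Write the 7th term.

Stepping forward 2 times from iiIi: iiIi → iiSI, then the target.

iiSS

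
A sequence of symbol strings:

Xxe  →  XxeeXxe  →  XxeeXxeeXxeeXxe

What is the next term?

Every step duplicates the string with 'e' between the halves.
Doubling XxeeXxeeXxeeXxe with 'e' between the halves:

XxeeXxeeXxeeXxeeXxeeXxeeXxeeXxe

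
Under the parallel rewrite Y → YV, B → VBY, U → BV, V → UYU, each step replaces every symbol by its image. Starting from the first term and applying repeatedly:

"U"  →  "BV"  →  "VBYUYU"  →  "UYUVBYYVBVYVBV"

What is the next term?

BVYVBVUYUVBYYVYVUYUVBYUYUYVUYUVBYUYU

Applying the rule to each of the 14 symbols of UYUVBYYVBVYVBV gives the pieces BV YV BV UYU VBY YV YV UYU VBY UYU YV UYU VBY UYU, which concatenate to the answer.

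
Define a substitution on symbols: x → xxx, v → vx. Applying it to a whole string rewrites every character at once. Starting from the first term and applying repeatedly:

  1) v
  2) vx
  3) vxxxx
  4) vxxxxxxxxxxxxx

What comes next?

vxxxxxxxxxxxxxxxxxxxxxxxxxxxxxxxxxxxxxxxx

φ(vxxxxxxxxxxxxx) expands symbol-by-symbol to vx xxx xxx xxx xxx xxx xxx xxx xxx xxx xxx xxx xxx xxx; joining the 14 pieces gives the next term.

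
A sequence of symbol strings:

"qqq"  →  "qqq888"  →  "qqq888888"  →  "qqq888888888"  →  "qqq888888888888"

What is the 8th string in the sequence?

qqq888888888888888888888

Each term is the previous one with 888 appended.
From qqq888888888888, 3 further steps: qqq888888888888 → qqq888888888888888 → qqq888888888888888888 → (answer).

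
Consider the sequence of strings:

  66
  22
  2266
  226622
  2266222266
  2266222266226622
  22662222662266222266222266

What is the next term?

Each term (from the third on) is the previous term followed by the one before it: term 3 = 22·66 = 2266.
So term 8 is 22662222662266222266222266·2266222266226622.

226622226622662222662222662266222266226622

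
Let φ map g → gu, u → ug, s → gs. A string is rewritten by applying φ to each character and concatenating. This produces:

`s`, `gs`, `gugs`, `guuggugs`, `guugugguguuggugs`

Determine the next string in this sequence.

guugugguugguguugguugugguguuggugs

Applying the rule to each of the 16 symbols of guugugguguuggugs gives the pieces gu ug ug gu ug gu gu ug gu ug ug gu gu ug gu gs, which concatenate to the answer.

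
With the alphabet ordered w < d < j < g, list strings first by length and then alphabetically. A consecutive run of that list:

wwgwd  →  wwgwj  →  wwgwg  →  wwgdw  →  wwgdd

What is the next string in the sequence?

wwgdj

Find the rightmost character of wwgdd below g, bump it to the next letter, and reset everything to its right to w.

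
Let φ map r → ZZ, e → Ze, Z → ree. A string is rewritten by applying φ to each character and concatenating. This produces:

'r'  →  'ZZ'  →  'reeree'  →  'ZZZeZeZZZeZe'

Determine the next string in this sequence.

reereereeZereeZereereereeZereeZe

Apply φ to ZZZeZeZZZeZe symbol by symbol: Z→ree, Z→ree, Z→ree, e→Ze, Z→ree, e→Ze, Z→ree, Z→ree, Z→ree, e→Ze, Z→ree, e→Ze; joined: ree ree ree Ze ree Ze ree ree ree Ze ree Ze.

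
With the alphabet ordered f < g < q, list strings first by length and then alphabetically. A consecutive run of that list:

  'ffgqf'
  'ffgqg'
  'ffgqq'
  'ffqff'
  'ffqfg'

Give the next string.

Treat ffqfg as a base-3 numeral over the given alphabet and add one, carrying through any trailing q's.

ffqfq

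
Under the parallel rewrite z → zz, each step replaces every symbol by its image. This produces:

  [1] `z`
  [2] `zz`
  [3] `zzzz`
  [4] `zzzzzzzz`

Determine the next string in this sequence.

zzzzzzzzzzzzzzzz

Expanding zzzzzzzz: z→zz, z→zz, z→zz, z→zz, z→zz, z→zz, z→zz, z→zz. Concatenated: zz zz zz zz zz zz zz zz.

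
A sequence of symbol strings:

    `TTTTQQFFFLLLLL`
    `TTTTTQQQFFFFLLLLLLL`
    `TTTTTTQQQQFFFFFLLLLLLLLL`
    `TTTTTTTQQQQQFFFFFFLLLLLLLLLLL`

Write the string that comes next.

Reading off run lengths: T runs 4, 5, 6, 7; Q runs 2, 3, 4, 5; F runs 3, 4, 5, 6; L runs 5, 7, 9, 11 — each is linear in n, where the shown terms are n = 2, 3, 4, 5.
Setting n = 6 gives 8, 6, 7, 13 characters in each block.

TTTTTTTTQQQQQQFFFFFFFLLLLLLLLLLLLL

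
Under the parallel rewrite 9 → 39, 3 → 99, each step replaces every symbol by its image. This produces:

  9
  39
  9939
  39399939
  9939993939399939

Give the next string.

39399939393999399939993939399939

φ(9939993939399939) expands symbol-by-symbol to 39 39 99 39 39 39 99 39 99 39 99 39 39 39 99 39; joining the 16 pieces gives the next term.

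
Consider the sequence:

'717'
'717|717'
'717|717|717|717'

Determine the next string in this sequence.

717|717|717|717|717|717|717|717

Every step duplicates the string with '|' between the halves.
One more doubling of 717|717|717|717 gives the answer.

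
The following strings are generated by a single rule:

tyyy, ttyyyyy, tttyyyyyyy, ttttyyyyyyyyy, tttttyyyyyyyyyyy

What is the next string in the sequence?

Term n consists of n-1 t's, followed by 2n-1 y's, where the shown terms are n = 2, 3, 4, 5, 6.
For the next term, n = 7, so the run lengths are 6, 13.

ttttttyyyyyyyyyyyyy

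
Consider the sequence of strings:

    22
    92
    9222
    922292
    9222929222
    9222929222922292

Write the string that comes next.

This is a Fibonacci-style word recurrence s(k) = s(k−1)·s(k−2): e.g. 92·22 = 9222.
So term 7 is 9222929222922292·9222929222.

92229292229222929222929222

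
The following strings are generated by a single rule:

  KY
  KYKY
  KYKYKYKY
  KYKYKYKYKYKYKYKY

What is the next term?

Every step duplicates the string.
So the next term is two copies of KYKYKYKYKYKYKYKY.

KYKYKYKYKYKYKYKYKYKYKYKYKYKYKYKY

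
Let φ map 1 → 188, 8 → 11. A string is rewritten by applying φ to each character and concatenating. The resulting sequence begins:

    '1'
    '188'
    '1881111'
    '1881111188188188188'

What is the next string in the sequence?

18811111881881881881881111188111118811111881111

Replace each of the 19 characters of 1881111188188188188 in place — 188 11 11 188 188 188 188 188 11 11 188 11 11 188 11 11 188 11 11 — and concatenate.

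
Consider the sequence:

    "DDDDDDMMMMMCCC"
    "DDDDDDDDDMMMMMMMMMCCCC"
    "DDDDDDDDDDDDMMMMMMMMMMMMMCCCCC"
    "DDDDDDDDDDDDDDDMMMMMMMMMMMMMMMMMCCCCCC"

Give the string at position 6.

DDDDDDDDDDDDDDDDDDDDDMMMMMMMMMMMMMMMMMMMMMMMMMCCCCCCCC

Reading off run lengths: D runs 6, 9, 12, 15; M runs 5, 9, 13, 17; C runs 3, 4, 5, 6 — each is linear in n (n = 1, 2, …).
Setting n = 6 gives 21, 25, 8 characters in each block.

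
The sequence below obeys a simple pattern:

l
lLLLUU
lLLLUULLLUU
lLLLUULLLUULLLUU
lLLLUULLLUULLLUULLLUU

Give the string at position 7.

The strings grow by a fixed suffix LLLUU each time.
From lLLLUULLLUULLLUULLLUU, 2 further steps: lLLLUULLLUULLLUULLLUU → lLLLUULLLUULLLUULLLUULLLUU → (answer).

lLLLUULLLUULLLUULLLUULLLUULLLUU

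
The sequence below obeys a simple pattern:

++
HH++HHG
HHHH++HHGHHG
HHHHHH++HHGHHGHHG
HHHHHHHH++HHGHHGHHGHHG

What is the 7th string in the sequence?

s(k+1) = HH·s(k)·HHG, so each term gains HH as a prefix and HHG as a suffix.
From HHHHHHHH++HHGHHGHHGHHG, 2 further steps: HHHHHHHH++HHGHHGHHGHHG → HHHHHHHHHH++HHGHHGHHGHHGHHG → (answer).

HHHHHHHHHHHH++HHGHHGHHGHHGHHGHHG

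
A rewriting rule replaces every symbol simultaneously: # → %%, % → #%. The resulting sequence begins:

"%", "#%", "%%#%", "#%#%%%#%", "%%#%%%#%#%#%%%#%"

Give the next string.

#%#%%%#%#%#%%%#%%%#%%%#%#%#%%%#%

Replace each of the 16 characters of %%#%%%#%#%#%%%#% in place — #% #% %% #% #% #% %% #% %% #% %% #% #% #% %% #% — and concatenate.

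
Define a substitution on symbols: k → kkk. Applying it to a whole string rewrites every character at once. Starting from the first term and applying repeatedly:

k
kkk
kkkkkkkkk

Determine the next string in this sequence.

Apply φ to kkkkkkkkk symbol by symbol: k→kkk, k→kkk, k→kkk, k→kkk, k→kkk, k→kkk, k→kkk, k→kkk, k→kkk; joined: kkk kkk kkk kkk kkk kkk kkk kkk kkk.

kkkkkkkkkkkkkkkkkkkkkkkkkkk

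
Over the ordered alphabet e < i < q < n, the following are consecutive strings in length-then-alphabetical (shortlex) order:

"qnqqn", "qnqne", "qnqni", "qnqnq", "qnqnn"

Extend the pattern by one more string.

The successor of qnqnn increments the rightmost position that isn't already n and resets every position after it to e.

qnnee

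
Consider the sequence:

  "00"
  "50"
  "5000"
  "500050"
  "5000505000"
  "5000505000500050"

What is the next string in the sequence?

50005050005000505000505000

From term 3 onward, concatenate the last term with the second-to-last: 50·00 = 5000, 5000·50 = 500050, …
Continuing: 5000505000500050 · 5000505000 gives term 7.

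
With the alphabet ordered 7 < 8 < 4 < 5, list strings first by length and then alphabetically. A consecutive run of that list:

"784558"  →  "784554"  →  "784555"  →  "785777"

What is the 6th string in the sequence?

785774

Advancing 2 positions from 785777 through 785777 → 785778 reaches term 6.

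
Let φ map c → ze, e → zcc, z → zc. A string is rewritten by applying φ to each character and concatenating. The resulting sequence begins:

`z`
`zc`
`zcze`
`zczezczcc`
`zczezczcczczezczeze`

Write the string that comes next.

zczezczcczczezczezezczezczcczczezczcczczcc

Applying the rule to each of the 19 symbols of zczezczcczczezczeze gives the pieces zc ze zc zcc zc ze zc ze ze zc ze zc zcc zc ze zc zcc zc zcc, which concatenate to the answer.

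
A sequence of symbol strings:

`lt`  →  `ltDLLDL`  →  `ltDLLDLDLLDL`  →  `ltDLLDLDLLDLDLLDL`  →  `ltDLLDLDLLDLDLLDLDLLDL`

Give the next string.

ltDLLDLDLLDLDLLDLDLLDLDLLDL

Every step adds DLLDL to the end: s(k+1) = s(k)·DLLDL.
One more step from ltDLLDLDLLDLDLLDLDLLDL gives the answer.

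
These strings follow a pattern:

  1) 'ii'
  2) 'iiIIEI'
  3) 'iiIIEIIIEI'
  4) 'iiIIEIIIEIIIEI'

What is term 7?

Every step adds IIEI to the end: s(k+1) = s(k)·IIEI.
From iiIIEIIIEIIIEI, 3 further steps: iiIIEIIIEIIIEI → iiIIEIIIEIIIEIIIEI → iiIIEIIIEIIIEIIIEIIIEI → (answer).

iiIIEIIIEIIIEIIIEIIIEIIIEI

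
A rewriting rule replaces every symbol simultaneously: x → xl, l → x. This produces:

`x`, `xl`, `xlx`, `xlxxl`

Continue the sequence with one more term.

Expanding xlxxl: x→xl, l→x, x→xl, x→xl, l→x. Concatenated: xl x xl xl x.

xlxxlxlx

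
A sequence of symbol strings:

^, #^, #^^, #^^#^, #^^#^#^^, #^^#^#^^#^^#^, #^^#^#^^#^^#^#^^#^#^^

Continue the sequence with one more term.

This is a Fibonacci-style word recurrence s(k) = s(k−1)·s(k−2): e.g. #^·^ = #^^.
So term 8 is #^^#^#^^#^^#^#^^#^#^^·#^^#^#^^#^^#^.

#^^#^#^^#^^#^#^^#^#^^#^^#^#^^#^^#^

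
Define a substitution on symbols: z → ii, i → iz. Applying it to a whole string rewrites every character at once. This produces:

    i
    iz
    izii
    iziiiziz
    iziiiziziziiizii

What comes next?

Replace each of the 16 characters of iziiiziziziiizii in place — iz ii iz iz iz ii iz ii iz ii iz iz iz ii iz iz — and concatenate.

iziiiziziziiiziiiziiiziziziiiziz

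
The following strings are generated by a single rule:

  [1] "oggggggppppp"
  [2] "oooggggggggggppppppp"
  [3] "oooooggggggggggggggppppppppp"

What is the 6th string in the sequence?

The n-th term is 2n-1 o's then 4n+2 g's then 2n+3 p's (n = 1, 2, …).
For term 6, n = 6, so the run lengths are 11, 26, 15.

oooooooooooggggggggggggggggggggggggggppppppppppppppp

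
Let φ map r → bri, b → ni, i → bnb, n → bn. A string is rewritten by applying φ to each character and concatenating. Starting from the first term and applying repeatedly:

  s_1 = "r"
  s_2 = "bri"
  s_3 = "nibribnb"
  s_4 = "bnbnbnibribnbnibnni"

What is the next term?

Rewriting the 19 symbols of bnbnbnibribnbnibnni one by one yields ni bn ni bn ni bn bnb ni bri bnb ni bn ni bn bnb ni bn bn bnb; concatenated:

nibnnibnnibnbnbnibribnbnibnnibnbnbnibnbnbnb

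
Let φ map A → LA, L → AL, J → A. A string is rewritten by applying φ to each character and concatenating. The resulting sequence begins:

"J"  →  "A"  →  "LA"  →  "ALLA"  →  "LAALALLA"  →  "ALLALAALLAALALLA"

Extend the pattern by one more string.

Replace each of the 16 characters of ALLALAALLAALALLA in place — LA AL AL LA AL LA LA AL AL LA LA AL LA AL AL LA — and concatenate.

LAALALLAALLALAALALLALAALLAALALLA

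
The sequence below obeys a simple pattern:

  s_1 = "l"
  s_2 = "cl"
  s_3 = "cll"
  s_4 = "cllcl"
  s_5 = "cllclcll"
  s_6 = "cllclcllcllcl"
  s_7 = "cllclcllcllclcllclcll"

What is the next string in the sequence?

Each term (from the third on) is the previous term followed by the one before it: term 3 = cl·l = cll.
So term 8 is cllclcllcllclcllclcll·cllclcllcllcl.

cllclcllcllclcllclcllcllclcllcllcl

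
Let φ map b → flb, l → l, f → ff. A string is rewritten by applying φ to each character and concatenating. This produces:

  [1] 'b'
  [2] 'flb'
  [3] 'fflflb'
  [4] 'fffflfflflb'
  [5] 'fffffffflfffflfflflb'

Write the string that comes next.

Replace each of the 20 characters of fffffffflfffflfflflb in place — ff ff ff ff ff ff ff ff l ff ff ff ff l ff ff l ff l flb — and concatenate.

fffffffffffffffflfffffffflfffflfflflb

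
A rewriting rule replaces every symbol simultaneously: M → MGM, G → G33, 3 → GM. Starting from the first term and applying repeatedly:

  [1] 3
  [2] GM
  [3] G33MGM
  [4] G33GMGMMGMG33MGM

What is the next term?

Rewriting the 16 symbols of G33GMGMMGMG33MGM one by one yields G33 GM GM G33 MGM G33 MGM MGM G33 MGM G33 GM GM MGM G33 MGM; concatenated:

G33GMGMG33MGMG33MGMMGMG33MGMG33GMGMMGMG33MGM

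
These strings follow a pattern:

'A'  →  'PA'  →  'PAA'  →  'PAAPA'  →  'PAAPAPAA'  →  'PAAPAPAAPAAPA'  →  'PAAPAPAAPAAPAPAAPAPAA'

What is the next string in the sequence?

This is a Fibonacci-style word recurrence s(k) = s(k−1)·s(k−2): e.g. PA·A = PAA.
Continuing: PAAPAPAAPAAPAPAAPAPAA · PAAPAPAAPAAPA gives term 8.

PAAPAPAAPAAPAPAAPAPAAPAAPAPAAPAAPA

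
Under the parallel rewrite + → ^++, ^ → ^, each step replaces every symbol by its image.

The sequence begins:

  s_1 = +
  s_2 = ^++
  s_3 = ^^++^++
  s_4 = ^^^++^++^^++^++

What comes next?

Applying the rule to each of the 15 symbols of ^^^++^++^^++^++ gives the pieces ^ ^ ^ ^++ ^++ ^ ^++ ^++ ^ ^ ^++ ^++ ^ ^++ ^++, which concatenate to the answer.

^^^^++^++^^++^++^^^++^++^^++^++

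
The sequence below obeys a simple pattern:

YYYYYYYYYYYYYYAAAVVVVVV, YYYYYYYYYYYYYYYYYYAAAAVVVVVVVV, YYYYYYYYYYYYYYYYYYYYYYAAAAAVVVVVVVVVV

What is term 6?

YYYYYYYYYYYYYYYYYYYYYYYYYYYYYYYYYYAAAAAAAAVVVVVVVVVVVVVVVV

The n-th term is 4n+2 Y's then n A's then 2n V's, where the shown terms are n = 3, 4, 5.
At n = 8 the blocks have lengths 34, 8, 16.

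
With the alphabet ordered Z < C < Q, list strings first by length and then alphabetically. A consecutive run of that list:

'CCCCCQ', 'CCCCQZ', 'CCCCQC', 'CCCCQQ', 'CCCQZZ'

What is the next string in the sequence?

Find the rightmost character of CCCQZZ below Q, bump it to the next letter, and reset everything to its right to Z.

CCCQZC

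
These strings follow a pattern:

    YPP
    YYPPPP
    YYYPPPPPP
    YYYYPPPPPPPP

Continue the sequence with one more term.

YYYYYPPPPPPPPPP

Reading off run lengths: Y runs 1, 2, 3, 4; P runs 2, 4, 6, 8 — each is linear in n (n = 1, 2, …).
Setting n = 5 gives 5, 10 characters in each block.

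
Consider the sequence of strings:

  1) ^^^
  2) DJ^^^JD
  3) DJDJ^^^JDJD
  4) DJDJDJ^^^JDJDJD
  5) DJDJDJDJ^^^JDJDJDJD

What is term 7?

DJDJDJDJDJDJ^^^JDJDJDJDJDJD

Every step adds DJ to the front and JD to the end of the previous string.
From DJDJDJDJ^^^JDJDJDJD, 2 further steps: DJDJDJDJ^^^JDJDJDJD → DJDJDJDJDJ^^^JDJDJDJDJD → (answer).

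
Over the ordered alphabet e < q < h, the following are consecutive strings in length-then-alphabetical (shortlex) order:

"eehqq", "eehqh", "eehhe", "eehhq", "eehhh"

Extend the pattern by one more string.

Find the rightmost character of eehhh below h, bump it to the next letter, and reset everything to its right to e.

eqeee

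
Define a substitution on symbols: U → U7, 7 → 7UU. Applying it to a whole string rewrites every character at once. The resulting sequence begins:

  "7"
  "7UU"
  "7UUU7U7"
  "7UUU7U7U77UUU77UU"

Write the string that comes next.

Rewriting the 17 symbols of 7UUU7U7U77UUU77UU one by one yields 7UU U7 U7 U7 7UU U7 7UU U7 7UU 7UU U7 U7 U7 7UU 7UU U7 U7; concatenated:

7UUU7U7U77UUU77UUU77UU7UUU7U7U77UU7UUU7U7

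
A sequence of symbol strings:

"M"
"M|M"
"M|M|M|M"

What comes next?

Each string is two copies of the previous one joined by '|'.
Doubling M|M|M|M with '|' between the halves:

M|M|M|M|M|M|M|M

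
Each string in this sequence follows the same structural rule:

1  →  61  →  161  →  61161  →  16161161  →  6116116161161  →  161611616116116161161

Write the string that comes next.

This is a Fibonacci-style word recurrence s(k) = s(k−2)·s(k−1): e.g. 1·61 = 161.
Continuing: 6116116161161 · 161611616116116161161 gives term 8.

6116116161161161611616116116161161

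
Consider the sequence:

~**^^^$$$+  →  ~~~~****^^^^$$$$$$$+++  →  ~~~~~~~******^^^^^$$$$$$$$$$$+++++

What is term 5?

Term n consists of 3n-2 ~'s, followed by 2n *'s, followed by n+2 ^'s, followed by 4n-1 $'s, followed by 2n-1 +'s (n = 1, 2, …).
For term 5, n = 5, so the run lengths are 13, 10, 7, 19, 9.

~~~~~~~~~~~~~**********^^^^^^^$$$$$$$$$$$$$$$$$$$+++++++++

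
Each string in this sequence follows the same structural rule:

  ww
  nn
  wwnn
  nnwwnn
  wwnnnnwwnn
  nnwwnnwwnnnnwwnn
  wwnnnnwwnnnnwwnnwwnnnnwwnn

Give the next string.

nnwwnnwwnnnnwwnnwwnnnnwwnnnnwwnnwwnnnnwwnn

Each term (from the third on) is the two preceding terms concatenated in order: term 3 = ww·nn = wwnn.
The next term joins nnwwnnwwnnnnwwnn and wwnnnnwwnnnnwwnnwwnnnnwwnn.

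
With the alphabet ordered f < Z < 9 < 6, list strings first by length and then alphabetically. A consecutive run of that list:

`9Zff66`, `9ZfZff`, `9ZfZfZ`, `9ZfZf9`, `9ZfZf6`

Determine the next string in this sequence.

9ZfZZf

The successor of 9ZfZf6 increments the rightmost position that isn't already 6 and resets every position after it to f.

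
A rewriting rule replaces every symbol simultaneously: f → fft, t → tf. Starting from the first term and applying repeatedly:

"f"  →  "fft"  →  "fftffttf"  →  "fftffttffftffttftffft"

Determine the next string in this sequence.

fftffttffftffttftffftfftffttffftffttftfffttffftfftffttf

φ(fftffttffftffttftffft) expands symbol-by-symbol to fft fft tf fft fft tf tf fft fft fft tf fft fft tf tf fft tf fft fft fft tf; joining the 21 pieces gives the next term.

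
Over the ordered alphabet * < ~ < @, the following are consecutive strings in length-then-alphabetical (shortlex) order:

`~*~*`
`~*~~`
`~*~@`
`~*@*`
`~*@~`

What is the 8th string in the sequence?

~~*~

Stepping forward 3 times from ~*@~: ~*@~ → ~*@@ → ~~**, then the target.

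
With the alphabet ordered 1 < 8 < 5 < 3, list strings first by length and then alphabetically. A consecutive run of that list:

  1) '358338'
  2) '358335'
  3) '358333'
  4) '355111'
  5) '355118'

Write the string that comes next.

355115

Find the rightmost character of 355118 below 3, bump it to the next letter, and reset everything to its right to 1.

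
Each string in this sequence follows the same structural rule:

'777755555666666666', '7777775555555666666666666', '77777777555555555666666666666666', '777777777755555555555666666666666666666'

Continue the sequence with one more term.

7777777777775555555555555666666666666666666666

Term n consists of 2n 7's, followed by 2n+1 5's, followed by 3n+3 6's, where the shown terms are n = 2, 3, 4, 5.
Setting n = 6 gives 12, 13, 21 characters in each block.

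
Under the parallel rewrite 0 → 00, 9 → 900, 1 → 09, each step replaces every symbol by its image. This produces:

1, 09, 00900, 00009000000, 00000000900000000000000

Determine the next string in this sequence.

Applying the rule to each of the 23 symbols of 00000000900000000000000 gives the pieces 00 00 00 00 00 00 00 00 900 00 00 00 00 00 00 00 00 00 00 00 00 00 00, which concatenate to the answer.

00000000000000009000000000000000000000000000000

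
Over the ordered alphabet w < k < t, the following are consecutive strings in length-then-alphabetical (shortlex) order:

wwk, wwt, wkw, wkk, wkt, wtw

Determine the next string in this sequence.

wtk

The successor of wtw increments the rightmost position that isn't already t and resets every position after it to w.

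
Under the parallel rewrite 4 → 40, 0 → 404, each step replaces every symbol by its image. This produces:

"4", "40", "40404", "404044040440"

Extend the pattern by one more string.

40404404044040404404044040404

Apply φ to 404044040440 symbol by symbol: 4→40, 0→404, 4→40, 0→404, 4→40, 4→40, 0→404, 4→40, 0→404, 4→40, 4→40, 0→404; joined: 40 404 40 404 40 40 404 40 404 40 40 404.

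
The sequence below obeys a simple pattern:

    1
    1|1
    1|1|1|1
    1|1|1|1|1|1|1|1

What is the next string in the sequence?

Every step duplicates the string with '|' between the halves.
Doubling 1|1|1|1|1|1|1|1 with '|' between the halves:

1|1|1|1|1|1|1|1|1|1|1|1|1|1|1|1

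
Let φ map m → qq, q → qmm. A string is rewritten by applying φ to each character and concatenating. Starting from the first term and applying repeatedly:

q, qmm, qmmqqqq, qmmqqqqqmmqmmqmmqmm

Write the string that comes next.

qmmqqqqqmmqmmqmmqmmqmmqqqqqmmqqqqqmmqqqqqmmqqqq

Replace each of the 19 characters of qmmqqqqqmmqmmqmmqmm in place — qmm qq qq qmm qmm qmm qmm qmm qq qq qmm qq qq qmm qq qq qmm qq qq — and concatenate.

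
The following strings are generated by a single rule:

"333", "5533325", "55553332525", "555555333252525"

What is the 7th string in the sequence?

555555555555333252525252525

s(k+1) = 55·s(k)·25, so each term gains 55 as a prefix and 25 as a suffix.
From 555555333252525, 3 further steps: 555555333252525 → 5555555533325252525 → 55555555553332525252525 → (answer).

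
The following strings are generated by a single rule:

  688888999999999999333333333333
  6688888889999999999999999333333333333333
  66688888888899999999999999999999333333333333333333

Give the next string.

666688888888888999999999999999999999999333333333333333333333

Reading off run lengths: 6 runs 1, 2, 3; 8 runs 5, 7, 9; 9 runs 12, 16, 20; 3 runs 12, 15, 18 — each is linear in n, where the shown terms are n = 3, 4, 5.
At n = 6 the blocks have lengths 4, 11, 24, 21.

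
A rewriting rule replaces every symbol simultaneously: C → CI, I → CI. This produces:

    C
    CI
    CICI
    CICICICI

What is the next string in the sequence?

CICICICICICICICI

Apply φ to CICICICI symbol by symbol: C→CI, I→CI, C→CI, I→CI, C→CI, I→CI, C→CI, I→CI; joined: CI CI CI CI CI CI CI CI.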